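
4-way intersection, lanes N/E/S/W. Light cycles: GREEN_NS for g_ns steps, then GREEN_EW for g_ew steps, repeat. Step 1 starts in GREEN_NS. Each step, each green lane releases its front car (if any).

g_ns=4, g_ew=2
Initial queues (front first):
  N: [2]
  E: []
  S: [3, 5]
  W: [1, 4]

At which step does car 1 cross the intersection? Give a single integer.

Step 1 [NS]: N:car2-GO,E:wait,S:car3-GO,W:wait | queues: N=0 E=0 S=1 W=2
Step 2 [NS]: N:empty,E:wait,S:car5-GO,W:wait | queues: N=0 E=0 S=0 W=2
Step 3 [NS]: N:empty,E:wait,S:empty,W:wait | queues: N=0 E=0 S=0 W=2
Step 4 [NS]: N:empty,E:wait,S:empty,W:wait | queues: N=0 E=0 S=0 W=2
Step 5 [EW]: N:wait,E:empty,S:wait,W:car1-GO | queues: N=0 E=0 S=0 W=1
Step 6 [EW]: N:wait,E:empty,S:wait,W:car4-GO | queues: N=0 E=0 S=0 W=0
Car 1 crosses at step 5

5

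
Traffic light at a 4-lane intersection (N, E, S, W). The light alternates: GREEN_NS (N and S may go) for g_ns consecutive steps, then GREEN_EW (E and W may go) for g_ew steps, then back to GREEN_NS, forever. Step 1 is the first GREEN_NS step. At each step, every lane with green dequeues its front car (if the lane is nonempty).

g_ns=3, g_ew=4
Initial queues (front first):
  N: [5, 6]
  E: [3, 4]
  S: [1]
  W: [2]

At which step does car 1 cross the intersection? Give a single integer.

Step 1 [NS]: N:car5-GO,E:wait,S:car1-GO,W:wait | queues: N=1 E=2 S=0 W=1
Step 2 [NS]: N:car6-GO,E:wait,S:empty,W:wait | queues: N=0 E=2 S=0 W=1
Step 3 [NS]: N:empty,E:wait,S:empty,W:wait | queues: N=0 E=2 S=0 W=1
Step 4 [EW]: N:wait,E:car3-GO,S:wait,W:car2-GO | queues: N=0 E=1 S=0 W=0
Step 5 [EW]: N:wait,E:car4-GO,S:wait,W:empty | queues: N=0 E=0 S=0 W=0
Car 1 crosses at step 1

1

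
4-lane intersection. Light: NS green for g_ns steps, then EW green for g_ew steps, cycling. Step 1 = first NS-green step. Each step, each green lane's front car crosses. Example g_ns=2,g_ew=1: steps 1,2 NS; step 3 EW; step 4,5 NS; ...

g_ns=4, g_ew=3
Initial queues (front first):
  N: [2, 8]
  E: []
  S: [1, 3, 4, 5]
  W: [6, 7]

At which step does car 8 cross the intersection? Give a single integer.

Step 1 [NS]: N:car2-GO,E:wait,S:car1-GO,W:wait | queues: N=1 E=0 S=3 W=2
Step 2 [NS]: N:car8-GO,E:wait,S:car3-GO,W:wait | queues: N=0 E=0 S=2 W=2
Step 3 [NS]: N:empty,E:wait,S:car4-GO,W:wait | queues: N=0 E=0 S=1 W=2
Step 4 [NS]: N:empty,E:wait,S:car5-GO,W:wait | queues: N=0 E=0 S=0 W=2
Step 5 [EW]: N:wait,E:empty,S:wait,W:car6-GO | queues: N=0 E=0 S=0 W=1
Step 6 [EW]: N:wait,E:empty,S:wait,W:car7-GO | queues: N=0 E=0 S=0 W=0
Car 8 crosses at step 2

2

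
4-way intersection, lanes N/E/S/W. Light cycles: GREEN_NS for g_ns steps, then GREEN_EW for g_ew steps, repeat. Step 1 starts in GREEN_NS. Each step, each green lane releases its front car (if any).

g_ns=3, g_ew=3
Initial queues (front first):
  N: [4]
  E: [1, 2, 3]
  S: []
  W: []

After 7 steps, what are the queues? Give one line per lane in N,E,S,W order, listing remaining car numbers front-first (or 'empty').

Step 1 [NS]: N:car4-GO,E:wait,S:empty,W:wait | queues: N=0 E=3 S=0 W=0
Step 2 [NS]: N:empty,E:wait,S:empty,W:wait | queues: N=0 E=3 S=0 W=0
Step 3 [NS]: N:empty,E:wait,S:empty,W:wait | queues: N=0 E=3 S=0 W=0
Step 4 [EW]: N:wait,E:car1-GO,S:wait,W:empty | queues: N=0 E=2 S=0 W=0
Step 5 [EW]: N:wait,E:car2-GO,S:wait,W:empty | queues: N=0 E=1 S=0 W=0
Step 6 [EW]: N:wait,E:car3-GO,S:wait,W:empty | queues: N=0 E=0 S=0 W=0

N: empty
E: empty
S: empty
W: empty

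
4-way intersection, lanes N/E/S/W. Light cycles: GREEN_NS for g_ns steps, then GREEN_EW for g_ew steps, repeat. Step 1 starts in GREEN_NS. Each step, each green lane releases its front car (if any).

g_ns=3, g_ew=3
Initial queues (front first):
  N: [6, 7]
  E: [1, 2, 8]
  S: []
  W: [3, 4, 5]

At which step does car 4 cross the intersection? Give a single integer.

Step 1 [NS]: N:car6-GO,E:wait,S:empty,W:wait | queues: N=1 E=3 S=0 W=3
Step 2 [NS]: N:car7-GO,E:wait,S:empty,W:wait | queues: N=0 E=3 S=0 W=3
Step 3 [NS]: N:empty,E:wait,S:empty,W:wait | queues: N=0 E=3 S=0 W=3
Step 4 [EW]: N:wait,E:car1-GO,S:wait,W:car3-GO | queues: N=0 E=2 S=0 W=2
Step 5 [EW]: N:wait,E:car2-GO,S:wait,W:car4-GO | queues: N=0 E=1 S=0 W=1
Step 6 [EW]: N:wait,E:car8-GO,S:wait,W:car5-GO | queues: N=0 E=0 S=0 W=0
Car 4 crosses at step 5

5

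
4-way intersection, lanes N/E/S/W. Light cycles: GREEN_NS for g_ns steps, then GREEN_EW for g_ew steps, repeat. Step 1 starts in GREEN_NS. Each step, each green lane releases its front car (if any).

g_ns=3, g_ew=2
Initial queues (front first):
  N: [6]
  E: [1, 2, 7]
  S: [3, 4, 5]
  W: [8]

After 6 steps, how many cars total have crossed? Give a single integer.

Answer: 7

Derivation:
Step 1 [NS]: N:car6-GO,E:wait,S:car3-GO,W:wait | queues: N=0 E=3 S=2 W=1
Step 2 [NS]: N:empty,E:wait,S:car4-GO,W:wait | queues: N=0 E=3 S=1 W=1
Step 3 [NS]: N:empty,E:wait,S:car5-GO,W:wait | queues: N=0 E=3 S=0 W=1
Step 4 [EW]: N:wait,E:car1-GO,S:wait,W:car8-GO | queues: N=0 E=2 S=0 W=0
Step 5 [EW]: N:wait,E:car2-GO,S:wait,W:empty | queues: N=0 E=1 S=0 W=0
Step 6 [NS]: N:empty,E:wait,S:empty,W:wait | queues: N=0 E=1 S=0 W=0
Cars crossed by step 6: 7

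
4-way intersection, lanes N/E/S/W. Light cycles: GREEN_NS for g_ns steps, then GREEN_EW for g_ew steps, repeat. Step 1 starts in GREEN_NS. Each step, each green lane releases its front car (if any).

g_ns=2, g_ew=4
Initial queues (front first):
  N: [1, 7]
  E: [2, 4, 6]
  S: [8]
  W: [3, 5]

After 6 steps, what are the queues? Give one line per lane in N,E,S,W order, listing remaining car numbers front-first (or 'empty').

Step 1 [NS]: N:car1-GO,E:wait,S:car8-GO,W:wait | queues: N=1 E=3 S=0 W=2
Step 2 [NS]: N:car7-GO,E:wait,S:empty,W:wait | queues: N=0 E=3 S=0 W=2
Step 3 [EW]: N:wait,E:car2-GO,S:wait,W:car3-GO | queues: N=0 E=2 S=0 W=1
Step 4 [EW]: N:wait,E:car4-GO,S:wait,W:car5-GO | queues: N=0 E=1 S=0 W=0
Step 5 [EW]: N:wait,E:car6-GO,S:wait,W:empty | queues: N=0 E=0 S=0 W=0

N: empty
E: empty
S: empty
W: empty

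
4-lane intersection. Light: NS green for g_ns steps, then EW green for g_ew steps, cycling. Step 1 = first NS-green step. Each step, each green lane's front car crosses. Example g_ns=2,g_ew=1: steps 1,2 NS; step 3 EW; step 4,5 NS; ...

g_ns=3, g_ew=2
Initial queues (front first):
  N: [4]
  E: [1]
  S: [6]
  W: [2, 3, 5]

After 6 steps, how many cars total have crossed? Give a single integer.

Answer: 5

Derivation:
Step 1 [NS]: N:car4-GO,E:wait,S:car6-GO,W:wait | queues: N=0 E=1 S=0 W=3
Step 2 [NS]: N:empty,E:wait,S:empty,W:wait | queues: N=0 E=1 S=0 W=3
Step 3 [NS]: N:empty,E:wait,S:empty,W:wait | queues: N=0 E=1 S=0 W=3
Step 4 [EW]: N:wait,E:car1-GO,S:wait,W:car2-GO | queues: N=0 E=0 S=0 W=2
Step 5 [EW]: N:wait,E:empty,S:wait,W:car3-GO | queues: N=0 E=0 S=0 W=1
Step 6 [NS]: N:empty,E:wait,S:empty,W:wait | queues: N=0 E=0 S=0 W=1
Cars crossed by step 6: 5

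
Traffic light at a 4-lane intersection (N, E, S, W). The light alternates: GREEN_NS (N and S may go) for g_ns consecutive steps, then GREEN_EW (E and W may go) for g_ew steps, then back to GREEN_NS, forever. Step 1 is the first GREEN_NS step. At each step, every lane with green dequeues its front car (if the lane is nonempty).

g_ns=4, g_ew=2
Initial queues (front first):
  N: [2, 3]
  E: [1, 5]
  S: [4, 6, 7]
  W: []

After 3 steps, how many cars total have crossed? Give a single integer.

Step 1 [NS]: N:car2-GO,E:wait,S:car4-GO,W:wait | queues: N=1 E=2 S=2 W=0
Step 2 [NS]: N:car3-GO,E:wait,S:car6-GO,W:wait | queues: N=0 E=2 S=1 W=0
Step 3 [NS]: N:empty,E:wait,S:car7-GO,W:wait | queues: N=0 E=2 S=0 W=0
Cars crossed by step 3: 5

Answer: 5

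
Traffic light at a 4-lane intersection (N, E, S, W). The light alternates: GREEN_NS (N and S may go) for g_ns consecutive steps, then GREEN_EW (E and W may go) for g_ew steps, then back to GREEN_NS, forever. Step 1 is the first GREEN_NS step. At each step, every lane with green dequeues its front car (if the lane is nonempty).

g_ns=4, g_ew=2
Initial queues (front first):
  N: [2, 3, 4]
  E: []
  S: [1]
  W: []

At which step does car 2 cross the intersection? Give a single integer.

Step 1 [NS]: N:car2-GO,E:wait,S:car1-GO,W:wait | queues: N=2 E=0 S=0 W=0
Step 2 [NS]: N:car3-GO,E:wait,S:empty,W:wait | queues: N=1 E=0 S=0 W=0
Step 3 [NS]: N:car4-GO,E:wait,S:empty,W:wait | queues: N=0 E=0 S=0 W=0
Car 2 crosses at step 1

1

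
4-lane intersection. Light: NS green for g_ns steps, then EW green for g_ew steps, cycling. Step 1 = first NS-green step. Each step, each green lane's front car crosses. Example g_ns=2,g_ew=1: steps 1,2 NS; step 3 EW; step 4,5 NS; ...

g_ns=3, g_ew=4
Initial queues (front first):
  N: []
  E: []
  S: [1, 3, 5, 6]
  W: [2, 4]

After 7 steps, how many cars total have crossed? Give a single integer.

Answer: 5

Derivation:
Step 1 [NS]: N:empty,E:wait,S:car1-GO,W:wait | queues: N=0 E=0 S=3 W=2
Step 2 [NS]: N:empty,E:wait,S:car3-GO,W:wait | queues: N=0 E=0 S=2 W=2
Step 3 [NS]: N:empty,E:wait,S:car5-GO,W:wait | queues: N=0 E=0 S=1 W=2
Step 4 [EW]: N:wait,E:empty,S:wait,W:car2-GO | queues: N=0 E=0 S=1 W=1
Step 5 [EW]: N:wait,E:empty,S:wait,W:car4-GO | queues: N=0 E=0 S=1 W=0
Step 6 [EW]: N:wait,E:empty,S:wait,W:empty | queues: N=0 E=0 S=1 W=0
Step 7 [EW]: N:wait,E:empty,S:wait,W:empty | queues: N=0 E=0 S=1 W=0
Cars crossed by step 7: 5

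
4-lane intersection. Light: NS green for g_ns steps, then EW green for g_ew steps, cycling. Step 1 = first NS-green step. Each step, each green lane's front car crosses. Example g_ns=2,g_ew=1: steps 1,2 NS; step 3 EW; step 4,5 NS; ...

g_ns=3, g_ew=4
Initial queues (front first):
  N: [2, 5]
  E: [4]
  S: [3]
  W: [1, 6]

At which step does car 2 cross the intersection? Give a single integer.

Step 1 [NS]: N:car2-GO,E:wait,S:car3-GO,W:wait | queues: N=1 E=1 S=0 W=2
Step 2 [NS]: N:car5-GO,E:wait,S:empty,W:wait | queues: N=0 E=1 S=0 W=2
Step 3 [NS]: N:empty,E:wait,S:empty,W:wait | queues: N=0 E=1 S=0 W=2
Step 4 [EW]: N:wait,E:car4-GO,S:wait,W:car1-GO | queues: N=0 E=0 S=0 W=1
Step 5 [EW]: N:wait,E:empty,S:wait,W:car6-GO | queues: N=0 E=0 S=0 W=0
Car 2 crosses at step 1

1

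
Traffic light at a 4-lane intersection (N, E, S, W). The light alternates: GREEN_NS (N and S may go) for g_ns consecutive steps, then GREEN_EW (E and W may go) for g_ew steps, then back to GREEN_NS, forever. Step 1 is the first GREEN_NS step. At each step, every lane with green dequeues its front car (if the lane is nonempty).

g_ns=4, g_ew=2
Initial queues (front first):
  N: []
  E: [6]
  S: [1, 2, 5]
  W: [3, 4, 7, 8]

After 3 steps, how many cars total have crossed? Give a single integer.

Step 1 [NS]: N:empty,E:wait,S:car1-GO,W:wait | queues: N=0 E=1 S=2 W=4
Step 2 [NS]: N:empty,E:wait,S:car2-GO,W:wait | queues: N=0 E=1 S=1 W=4
Step 3 [NS]: N:empty,E:wait,S:car5-GO,W:wait | queues: N=0 E=1 S=0 W=4
Cars crossed by step 3: 3

Answer: 3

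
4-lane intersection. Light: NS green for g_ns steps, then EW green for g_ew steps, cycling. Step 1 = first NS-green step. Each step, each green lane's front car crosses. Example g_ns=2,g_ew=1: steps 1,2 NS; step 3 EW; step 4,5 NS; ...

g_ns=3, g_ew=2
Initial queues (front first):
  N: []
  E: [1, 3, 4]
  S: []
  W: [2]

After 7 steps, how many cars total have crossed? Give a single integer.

Step 1 [NS]: N:empty,E:wait,S:empty,W:wait | queues: N=0 E=3 S=0 W=1
Step 2 [NS]: N:empty,E:wait,S:empty,W:wait | queues: N=0 E=3 S=0 W=1
Step 3 [NS]: N:empty,E:wait,S:empty,W:wait | queues: N=0 E=3 S=0 W=1
Step 4 [EW]: N:wait,E:car1-GO,S:wait,W:car2-GO | queues: N=0 E=2 S=0 W=0
Step 5 [EW]: N:wait,E:car3-GO,S:wait,W:empty | queues: N=0 E=1 S=0 W=0
Step 6 [NS]: N:empty,E:wait,S:empty,W:wait | queues: N=0 E=1 S=0 W=0
Step 7 [NS]: N:empty,E:wait,S:empty,W:wait | queues: N=0 E=1 S=0 W=0
Cars crossed by step 7: 3

Answer: 3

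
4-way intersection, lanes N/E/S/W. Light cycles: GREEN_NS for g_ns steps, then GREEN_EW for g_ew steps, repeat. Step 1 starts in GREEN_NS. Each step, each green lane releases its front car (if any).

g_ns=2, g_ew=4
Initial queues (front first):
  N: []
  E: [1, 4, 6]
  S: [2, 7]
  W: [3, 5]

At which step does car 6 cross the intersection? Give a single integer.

Step 1 [NS]: N:empty,E:wait,S:car2-GO,W:wait | queues: N=0 E=3 S=1 W=2
Step 2 [NS]: N:empty,E:wait,S:car7-GO,W:wait | queues: N=0 E=3 S=0 W=2
Step 3 [EW]: N:wait,E:car1-GO,S:wait,W:car3-GO | queues: N=0 E=2 S=0 W=1
Step 4 [EW]: N:wait,E:car4-GO,S:wait,W:car5-GO | queues: N=0 E=1 S=0 W=0
Step 5 [EW]: N:wait,E:car6-GO,S:wait,W:empty | queues: N=0 E=0 S=0 W=0
Car 6 crosses at step 5

5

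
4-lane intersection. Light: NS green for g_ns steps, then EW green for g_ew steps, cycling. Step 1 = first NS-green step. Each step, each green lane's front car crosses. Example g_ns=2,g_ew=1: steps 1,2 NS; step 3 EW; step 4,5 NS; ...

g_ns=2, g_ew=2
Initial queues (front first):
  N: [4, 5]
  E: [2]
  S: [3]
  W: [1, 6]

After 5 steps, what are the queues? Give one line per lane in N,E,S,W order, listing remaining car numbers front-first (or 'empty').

Step 1 [NS]: N:car4-GO,E:wait,S:car3-GO,W:wait | queues: N=1 E=1 S=0 W=2
Step 2 [NS]: N:car5-GO,E:wait,S:empty,W:wait | queues: N=0 E=1 S=0 W=2
Step 3 [EW]: N:wait,E:car2-GO,S:wait,W:car1-GO | queues: N=0 E=0 S=0 W=1
Step 4 [EW]: N:wait,E:empty,S:wait,W:car6-GO | queues: N=0 E=0 S=0 W=0

N: empty
E: empty
S: empty
W: empty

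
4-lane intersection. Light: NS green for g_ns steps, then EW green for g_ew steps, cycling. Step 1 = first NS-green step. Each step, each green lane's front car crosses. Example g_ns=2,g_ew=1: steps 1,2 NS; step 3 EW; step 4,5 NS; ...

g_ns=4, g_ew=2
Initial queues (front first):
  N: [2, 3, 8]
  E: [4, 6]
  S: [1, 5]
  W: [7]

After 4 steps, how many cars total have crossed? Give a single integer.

Answer: 5

Derivation:
Step 1 [NS]: N:car2-GO,E:wait,S:car1-GO,W:wait | queues: N=2 E=2 S=1 W=1
Step 2 [NS]: N:car3-GO,E:wait,S:car5-GO,W:wait | queues: N=1 E=2 S=0 W=1
Step 3 [NS]: N:car8-GO,E:wait,S:empty,W:wait | queues: N=0 E=2 S=0 W=1
Step 4 [NS]: N:empty,E:wait,S:empty,W:wait | queues: N=0 E=2 S=0 W=1
Cars crossed by step 4: 5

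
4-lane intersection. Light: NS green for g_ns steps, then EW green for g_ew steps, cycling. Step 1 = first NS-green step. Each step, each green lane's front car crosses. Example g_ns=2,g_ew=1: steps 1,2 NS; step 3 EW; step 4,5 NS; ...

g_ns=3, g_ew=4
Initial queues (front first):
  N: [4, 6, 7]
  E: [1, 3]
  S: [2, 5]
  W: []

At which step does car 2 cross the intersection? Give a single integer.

Step 1 [NS]: N:car4-GO,E:wait,S:car2-GO,W:wait | queues: N=2 E=2 S=1 W=0
Step 2 [NS]: N:car6-GO,E:wait,S:car5-GO,W:wait | queues: N=1 E=2 S=0 W=0
Step 3 [NS]: N:car7-GO,E:wait,S:empty,W:wait | queues: N=0 E=2 S=0 W=0
Step 4 [EW]: N:wait,E:car1-GO,S:wait,W:empty | queues: N=0 E=1 S=0 W=0
Step 5 [EW]: N:wait,E:car3-GO,S:wait,W:empty | queues: N=0 E=0 S=0 W=0
Car 2 crosses at step 1

1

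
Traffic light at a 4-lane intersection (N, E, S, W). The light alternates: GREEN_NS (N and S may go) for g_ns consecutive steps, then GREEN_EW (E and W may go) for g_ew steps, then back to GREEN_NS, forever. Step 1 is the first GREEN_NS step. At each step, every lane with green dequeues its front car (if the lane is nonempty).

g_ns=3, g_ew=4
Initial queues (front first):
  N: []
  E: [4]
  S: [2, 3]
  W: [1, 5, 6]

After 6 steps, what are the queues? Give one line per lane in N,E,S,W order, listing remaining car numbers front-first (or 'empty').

Step 1 [NS]: N:empty,E:wait,S:car2-GO,W:wait | queues: N=0 E=1 S=1 W=3
Step 2 [NS]: N:empty,E:wait,S:car3-GO,W:wait | queues: N=0 E=1 S=0 W=3
Step 3 [NS]: N:empty,E:wait,S:empty,W:wait | queues: N=0 E=1 S=0 W=3
Step 4 [EW]: N:wait,E:car4-GO,S:wait,W:car1-GO | queues: N=0 E=0 S=0 W=2
Step 5 [EW]: N:wait,E:empty,S:wait,W:car5-GO | queues: N=0 E=0 S=0 W=1
Step 6 [EW]: N:wait,E:empty,S:wait,W:car6-GO | queues: N=0 E=0 S=0 W=0

N: empty
E: empty
S: empty
W: empty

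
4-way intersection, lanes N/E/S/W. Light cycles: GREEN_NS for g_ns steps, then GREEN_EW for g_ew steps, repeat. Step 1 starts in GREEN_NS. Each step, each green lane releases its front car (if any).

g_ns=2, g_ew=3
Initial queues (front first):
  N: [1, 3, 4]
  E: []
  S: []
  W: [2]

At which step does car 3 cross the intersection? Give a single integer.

Step 1 [NS]: N:car1-GO,E:wait,S:empty,W:wait | queues: N=2 E=0 S=0 W=1
Step 2 [NS]: N:car3-GO,E:wait,S:empty,W:wait | queues: N=1 E=0 S=0 W=1
Step 3 [EW]: N:wait,E:empty,S:wait,W:car2-GO | queues: N=1 E=0 S=0 W=0
Step 4 [EW]: N:wait,E:empty,S:wait,W:empty | queues: N=1 E=0 S=0 W=0
Step 5 [EW]: N:wait,E:empty,S:wait,W:empty | queues: N=1 E=0 S=0 W=0
Step 6 [NS]: N:car4-GO,E:wait,S:empty,W:wait | queues: N=0 E=0 S=0 W=0
Car 3 crosses at step 2

2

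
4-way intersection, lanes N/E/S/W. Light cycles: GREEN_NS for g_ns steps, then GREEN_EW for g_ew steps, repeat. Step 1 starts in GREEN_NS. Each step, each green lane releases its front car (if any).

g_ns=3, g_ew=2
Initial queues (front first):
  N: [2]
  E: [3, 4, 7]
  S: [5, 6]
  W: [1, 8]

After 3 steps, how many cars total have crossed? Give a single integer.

Step 1 [NS]: N:car2-GO,E:wait,S:car5-GO,W:wait | queues: N=0 E=3 S=1 W=2
Step 2 [NS]: N:empty,E:wait,S:car6-GO,W:wait | queues: N=0 E=3 S=0 W=2
Step 3 [NS]: N:empty,E:wait,S:empty,W:wait | queues: N=0 E=3 S=0 W=2
Cars crossed by step 3: 3

Answer: 3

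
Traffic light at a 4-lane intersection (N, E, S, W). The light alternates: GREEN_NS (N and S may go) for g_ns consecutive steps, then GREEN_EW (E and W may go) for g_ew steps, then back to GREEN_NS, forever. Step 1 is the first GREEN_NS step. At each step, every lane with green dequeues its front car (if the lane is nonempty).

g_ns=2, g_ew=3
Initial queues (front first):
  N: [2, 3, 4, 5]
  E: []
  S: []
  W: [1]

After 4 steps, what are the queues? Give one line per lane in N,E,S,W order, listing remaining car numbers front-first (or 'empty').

Step 1 [NS]: N:car2-GO,E:wait,S:empty,W:wait | queues: N=3 E=0 S=0 W=1
Step 2 [NS]: N:car3-GO,E:wait,S:empty,W:wait | queues: N=2 E=0 S=0 W=1
Step 3 [EW]: N:wait,E:empty,S:wait,W:car1-GO | queues: N=2 E=0 S=0 W=0
Step 4 [EW]: N:wait,E:empty,S:wait,W:empty | queues: N=2 E=0 S=0 W=0

N: 4 5
E: empty
S: empty
W: empty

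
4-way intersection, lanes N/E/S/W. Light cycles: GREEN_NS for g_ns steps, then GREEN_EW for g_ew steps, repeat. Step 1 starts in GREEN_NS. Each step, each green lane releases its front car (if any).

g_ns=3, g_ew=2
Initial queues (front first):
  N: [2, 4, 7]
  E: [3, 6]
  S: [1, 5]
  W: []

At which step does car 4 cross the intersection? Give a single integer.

Step 1 [NS]: N:car2-GO,E:wait,S:car1-GO,W:wait | queues: N=2 E=2 S=1 W=0
Step 2 [NS]: N:car4-GO,E:wait,S:car5-GO,W:wait | queues: N=1 E=2 S=0 W=0
Step 3 [NS]: N:car7-GO,E:wait,S:empty,W:wait | queues: N=0 E=2 S=0 W=0
Step 4 [EW]: N:wait,E:car3-GO,S:wait,W:empty | queues: N=0 E=1 S=0 W=0
Step 5 [EW]: N:wait,E:car6-GO,S:wait,W:empty | queues: N=0 E=0 S=0 W=0
Car 4 crosses at step 2

2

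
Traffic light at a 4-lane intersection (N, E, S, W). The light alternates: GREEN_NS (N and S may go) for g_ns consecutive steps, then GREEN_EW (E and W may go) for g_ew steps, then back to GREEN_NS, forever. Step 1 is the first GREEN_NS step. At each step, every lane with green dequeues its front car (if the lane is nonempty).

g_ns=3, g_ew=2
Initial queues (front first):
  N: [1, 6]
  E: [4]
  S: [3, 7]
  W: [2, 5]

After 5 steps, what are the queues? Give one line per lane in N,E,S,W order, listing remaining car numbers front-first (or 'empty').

Step 1 [NS]: N:car1-GO,E:wait,S:car3-GO,W:wait | queues: N=1 E=1 S=1 W=2
Step 2 [NS]: N:car6-GO,E:wait,S:car7-GO,W:wait | queues: N=0 E=1 S=0 W=2
Step 3 [NS]: N:empty,E:wait,S:empty,W:wait | queues: N=0 E=1 S=0 W=2
Step 4 [EW]: N:wait,E:car4-GO,S:wait,W:car2-GO | queues: N=0 E=0 S=0 W=1
Step 5 [EW]: N:wait,E:empty,S:wait,W:car5-GO | queues: N=0 E=0 S=0 W=0

N: empty
E: empty
S: empty
W: empty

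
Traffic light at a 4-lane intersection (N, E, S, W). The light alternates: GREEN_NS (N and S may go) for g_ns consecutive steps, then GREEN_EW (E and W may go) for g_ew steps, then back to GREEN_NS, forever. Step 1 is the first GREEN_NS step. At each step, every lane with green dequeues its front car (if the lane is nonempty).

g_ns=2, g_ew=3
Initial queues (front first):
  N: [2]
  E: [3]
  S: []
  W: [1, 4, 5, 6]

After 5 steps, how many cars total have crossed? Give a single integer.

Step 1 [NS]: N:car2-GO,E:wait,S:empty,W:wait | queues: N=0 E=1 S=0 W=4
Step 2 [NS]: N:empty,E:wait,S:empty,W:wait | queues: N=0 E=1 S=0 W=4
Step 3 [EW]: N:wait,E:car3-GO,S:wait,W:car1-GO | queues: N=0 E=0 S=0 W=3
Step 4 [EW]: N:wait,E:empty,S:wait,W:car4-GO | queues: N=0 E=0 S=0 W=2
Step 5 [EW]: N:wait,E:empty,S:wait,W:car5-GO | queues: N=0 E=0 S=0 W=1
Cars crossed by step 5: 5

Answer: 5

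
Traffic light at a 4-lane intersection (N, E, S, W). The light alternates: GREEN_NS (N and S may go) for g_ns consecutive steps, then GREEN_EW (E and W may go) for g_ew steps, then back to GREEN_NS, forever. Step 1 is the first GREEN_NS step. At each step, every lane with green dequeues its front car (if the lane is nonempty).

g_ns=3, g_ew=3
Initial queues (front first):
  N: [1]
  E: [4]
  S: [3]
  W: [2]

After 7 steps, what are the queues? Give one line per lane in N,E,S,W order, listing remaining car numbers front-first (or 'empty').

Step 1 [NS]: N:car1-GO,E:wait,S:car3-GO,W:wait | queues: N=0 E=1 S=0 W=1
Step 2 [NS]: N:empty,E:wait,S:empty,W:wait | queues: N=0 E=1 S=0 W=1
Step 3 [NS]: N:empty,E:wait,S:empty,W:wait | queues: N=0 E=1 S=0 W=1
Step 4 [EW]: N:wait,E:car4-GO,S:wait,W:car2-GO | queues: N=0 E=0 S=0 W=0

N: empty
E: empty
S: empty
W: empty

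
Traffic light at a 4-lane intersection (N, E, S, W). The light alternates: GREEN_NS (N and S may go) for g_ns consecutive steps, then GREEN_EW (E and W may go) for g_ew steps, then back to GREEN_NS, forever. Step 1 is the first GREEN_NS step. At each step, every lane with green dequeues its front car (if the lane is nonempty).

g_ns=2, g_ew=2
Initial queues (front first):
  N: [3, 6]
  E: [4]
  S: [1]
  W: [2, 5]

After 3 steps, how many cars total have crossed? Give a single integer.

Step 1 [NS]: N:car3-GO,E:wait,S:car1-GO,W:wait | queues: N=1 E=1 S=0 W=2
Step 2 [NS]: N:car6-GO,E:wait,S:empty,W:wait | queues: N=0 E=1 S=0 W=2
Step 3 [EW]: N:wait,E:car4-GO,S:wait,W:car2-GO | queues: N=0 E=0 S=0 W=1
Cars crossed by step 3: 5

Answer: 5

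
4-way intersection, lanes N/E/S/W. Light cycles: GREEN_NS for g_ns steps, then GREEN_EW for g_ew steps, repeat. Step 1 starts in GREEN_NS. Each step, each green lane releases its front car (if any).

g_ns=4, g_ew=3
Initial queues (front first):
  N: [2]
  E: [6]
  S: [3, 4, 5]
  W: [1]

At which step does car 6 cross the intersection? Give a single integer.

Step 1 [NS]: N:car2-GO,E:wait,S:car3-GO,W:wait | queues: N=0 E=1 S=2 W=1
Step 2 [NS]: N:empty,E:wait,S:car4-GO,W:wait | queues: N=0 E=1 S=1 W=1
Step 3 [NS]: N:empty,E:wait,S:car5-GO,W:wait | queues: N=0 E=1 S=0 W=1
Step 4 [NS]: N:empty,E:wait,S:empty,W:wait | queues: N=0 E=1 S=0 W=1
Step 5 [EW]: N:wait,E:car6-GO,S:wait,W:car1-GO | queues: N=0 E=0 S=0 W=0
Car 6 crosses at step 5

5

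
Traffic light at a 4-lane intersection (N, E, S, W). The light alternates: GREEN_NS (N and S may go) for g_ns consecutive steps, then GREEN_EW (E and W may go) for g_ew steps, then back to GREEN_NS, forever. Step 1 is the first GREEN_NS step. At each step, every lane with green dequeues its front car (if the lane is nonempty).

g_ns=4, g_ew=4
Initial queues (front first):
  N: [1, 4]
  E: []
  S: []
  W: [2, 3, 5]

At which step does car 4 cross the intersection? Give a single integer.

Step 1 [NS]: N:car1-GO,E:wait,S:empty,W:wait | queues: N=1 E=0 S=0 W=3
Step 2 [NS]: N:car4-GO,E:wait,S:empty,W:wait | queues: N=0 E=0 S=0 W=3
Step 3 [NS]: N:empty,E:wait,S:empty,W:wait | queues: N=0 E=0 S=0 W=3
Step 4 [NS]: N:empty,E:wait,S:empty,W:wait | queues: N=0 E=0 S=0 W=3
Step 5 [EW]: N:wait,E:empty,S:wait,W:car2-GO | queues: N=0 E=0 S=0 W=2
Step 6 [EW]: N:wait,E:empty,S:wait,W:car3-GO | queues: N=0 E=0 S=0 W=1
Step 7 [EW]: N:wait,E:empty,S:wait,W:car5-GO | queues: N=0 E=0 S=0 W=0
Car 4 crosses at step 2

2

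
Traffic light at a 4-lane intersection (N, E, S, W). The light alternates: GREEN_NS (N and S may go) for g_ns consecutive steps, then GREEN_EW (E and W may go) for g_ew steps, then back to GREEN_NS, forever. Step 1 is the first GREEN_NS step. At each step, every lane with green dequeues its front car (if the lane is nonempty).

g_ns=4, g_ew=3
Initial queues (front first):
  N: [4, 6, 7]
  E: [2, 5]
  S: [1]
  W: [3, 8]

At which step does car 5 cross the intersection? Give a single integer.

Step 1 [NS]: N:car4-GO,E:wait,S:car1-GO,W:wait | queues: N=2 E=2 S=0 W=2
Step 2 [NS]: N:car6-GO,E:wait,S:empty,W:wait | queues: N=1 E=2 S=0 W=2
Step 3 [NS]: N:car7-GO,E:wait,S:empty,W:wait | queues: N=0 E=2 S=0 W=2
Step 4 [NS]: N:empty,E:wait,S:empty,W:wait | queues: N=0 E=2 S=0 W=2
Step 5 [EW]: N:wait,E:car2-GO,S:wait,W:car3-GO | queues: N=0 E=1 S=0 W=1
Step 6 [EW]: N:wait,E:car5-GO,S:wait,W:car8-GO | queues: N=0 E=0 S=0 W=0
Car 5 crosses at step 6

6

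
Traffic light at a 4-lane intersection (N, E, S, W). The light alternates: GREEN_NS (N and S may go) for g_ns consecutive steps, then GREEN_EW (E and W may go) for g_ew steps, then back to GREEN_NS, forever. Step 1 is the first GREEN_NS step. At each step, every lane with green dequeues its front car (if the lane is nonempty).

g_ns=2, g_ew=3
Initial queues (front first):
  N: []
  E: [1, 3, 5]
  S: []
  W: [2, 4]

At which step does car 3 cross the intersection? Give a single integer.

Step 1 [NS]: N:empty,E:wait,S:empty,W:wait | queues: N=0 E=3 S=0 W=2
Step 2 [NS]: N:empty,E:wait,S:empty,W:wait | queues: N=0 E=3 S=0 W=2
Step 3 [EW]: N:wait,E:car1-GO,S:wait,W:car2-GO | queues: N=0 E=2 S=0 W=1
Step 4 [EW]: N:wait,E:car3-GO,S:wait,W:car4-GO | queues: N=0 E=1 S=0 W=0
Step 5 [EW]: N:wait,E:car5-GO,S:wait,W:empty | queues: N=0 E=0 S=0 W=0
Car 3 crosses at step 4

4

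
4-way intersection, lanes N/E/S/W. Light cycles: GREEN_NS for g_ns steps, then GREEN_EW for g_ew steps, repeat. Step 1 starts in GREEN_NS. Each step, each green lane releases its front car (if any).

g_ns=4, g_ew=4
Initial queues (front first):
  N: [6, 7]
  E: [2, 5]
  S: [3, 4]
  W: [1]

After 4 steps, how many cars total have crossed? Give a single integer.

Step 1 [NS]: N:car6-GO,E:wait,S:car3-GO,W:wait | queues: N=1 E=2 S=1 W=1
Step 2 [NS]: N:car7-GO,E:wait,S:car4-GO,W:wait | queues: N=0 E=2 S=0 W=1
Step 3 [NS]: N:empty,E:wait,S:empty,W:wait | queues: N=0 E=2 S=0 W=1
Step 4 [NS]: N:empty,E:wait,S:empty,W:wait | queues: N=0 E=2 S=0 W=1
Cars crossed by step 4: 4

Answer: 4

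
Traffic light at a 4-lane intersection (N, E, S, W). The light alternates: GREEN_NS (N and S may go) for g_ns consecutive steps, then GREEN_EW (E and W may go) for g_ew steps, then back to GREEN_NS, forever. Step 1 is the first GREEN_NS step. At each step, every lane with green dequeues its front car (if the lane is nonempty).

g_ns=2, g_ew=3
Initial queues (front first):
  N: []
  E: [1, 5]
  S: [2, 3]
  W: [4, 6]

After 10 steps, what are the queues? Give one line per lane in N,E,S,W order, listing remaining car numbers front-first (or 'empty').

Step 1 [NS]: N:empty,E:wait,S:car2-GO,W:wait | queues: N=0 E=2 S=1 W=2
Step 2 [NS]: N:empty,E:wait,S:car3-GO,W:wait | queues: N=0 E=2 S=0 W=2
Step 3 [EW]: N:wait,E:car1-GO,S:wait,W:car4-GO | queues: N=0 E=1 S=0 W=1
Step 4 [EW]: N:wait,E:car5-GO,S:wait,W:car6-GO | queues: N=0 E=0 S=0 W=0

N: empty
E: empty
S: empty
W: empty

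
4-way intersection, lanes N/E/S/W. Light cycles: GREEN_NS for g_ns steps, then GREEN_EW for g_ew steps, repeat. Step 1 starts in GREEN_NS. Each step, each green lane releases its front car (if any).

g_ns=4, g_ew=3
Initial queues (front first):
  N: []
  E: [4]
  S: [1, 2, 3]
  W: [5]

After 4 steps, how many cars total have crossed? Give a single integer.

Step 1 [NS]: N:empty,E:wait,S:car1-GO,W:wait | queues: N=0 E=1 S=2 W=1
Step 2 [NS]: N:empty,E:wait,S:car2-GO,W:wait | queues: N=0 E=1 S=1 W=1
Step 3 [NS]: N:empty,E:wait,S:car3-GO,W:wait | queues: N=0 E=1 S=0 W=1
Step 4 [NS]: N:empty,E:wait,S:empty,W:wait | queues: N=0 E=1 S=0 W=1
Cars crossed by step 4: 3

Answer: 3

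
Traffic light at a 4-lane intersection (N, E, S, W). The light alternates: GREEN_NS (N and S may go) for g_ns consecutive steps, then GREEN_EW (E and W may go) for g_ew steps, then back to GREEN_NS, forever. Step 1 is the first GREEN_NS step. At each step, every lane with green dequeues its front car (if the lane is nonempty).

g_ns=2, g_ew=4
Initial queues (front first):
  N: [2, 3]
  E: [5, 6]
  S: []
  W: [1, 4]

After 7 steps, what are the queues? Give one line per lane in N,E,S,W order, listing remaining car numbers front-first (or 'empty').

Step 1 [NS]: N:car2-GO,E:wait,S:empty,W:wait | queues: N=1 E=2 S=0 W=2
Step 2 [NS]: N:car3-GO,E:wait,S:empty,W:wait | queues: N=0 E=2 S=0 W=2
Step 3 [EW]: N:wait,E:car5-GO,S:wait,W:car1-GO | queues: N=0 E=1 S=0 W=1
Step 4 [EW]: N:wait,E:car6-GO,S:wait,W:car4-GO | queues: N=0 E=0 S=0 W=0

N: empty
E: empty
S: empty
W: empty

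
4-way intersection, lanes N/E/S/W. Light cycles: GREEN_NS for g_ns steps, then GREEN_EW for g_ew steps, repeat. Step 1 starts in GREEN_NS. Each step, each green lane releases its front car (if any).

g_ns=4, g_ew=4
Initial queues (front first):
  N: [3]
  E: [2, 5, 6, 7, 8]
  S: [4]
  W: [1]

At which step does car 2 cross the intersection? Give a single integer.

Step 1 [NS]: N:car3-GO,E:wait,S:car4-GO,W:wait | queues: N=0 E=5 S=0 W=1
Step 2 [NS]: N:empty,E:wait,S:empty,W:wait | queues: N=0 E=5 S=0 W=1
Step 3 [NS]: N:empty,E:wait,S:empty,W:wait | queues: N=0 E=5 S=0 W=1
Step 4 [NS]: N:empty,E:wait,S:empty,W:wait | queues: N=0 E=5 S=0 W=1
Step 5 [EW]: N:wait,E:car2-GO,S:wait,W:car1-GO | queues: N=0 E=4 S=0 W=0
Step 6 [EW]: N:wait,E:car5-GO,S:wait,W:empty | queues: N=0 E=3 S=0 W=0
Step 7 [EW]: N:wait,E:car6-GO,S:wait,W:empty | queues: N=0 E=2 S=0 W=0
Step 8 [EW]: N:wait,E:car7-GO,S:wait,W:empty | queues: N=0 E=1 S=0 W=0
Step 9 [NS]: N:empty,E:wait,S:empty,W:wait | queues: N=0 E=1 S=0 W=0
Step 10 [NS]: N:empty,E:wait,S:empty,W:wait | queues: N=0 E=1 S=0 W=0
Step 11 [NS]: N:empty,E:wait,S:empty,W:wait | queues: N=0 E=1 S=0 W=0
Step 12 [NS]: N:empty,E:wait,S:empty,W:wait | queues: N=0 E=1 S=0 W=0
Step 13 [EW]: N:wait,E:car8-GO,S:wait,W:empty | queues: N=0 E=0 S=0 W=0
Car 2 crosses at step 5

5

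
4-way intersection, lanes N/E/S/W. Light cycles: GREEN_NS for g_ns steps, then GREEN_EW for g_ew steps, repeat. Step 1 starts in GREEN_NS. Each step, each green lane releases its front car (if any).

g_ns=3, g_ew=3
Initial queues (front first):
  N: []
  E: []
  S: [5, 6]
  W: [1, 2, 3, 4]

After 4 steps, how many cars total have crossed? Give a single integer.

Answer: 3

Derivation:
Step 1 [NS]: N:empty,E:wait,S:car5-GO,W:wait | queues: N=0 E=0 S=1 W=4
Step 2 [NS]: N:empty,E:wait,S:car6-GO,W:wait | queues: N=0 E=0 S=0 W=4
Step 3 [NS]: N:empty,E:wait,S:empty,W:wait | queues: N=0 E=0 S=0 W=4
Step 4 [EW]: N:wait,E:empty,S:wait,W:car1-GO | queues: N=0 E=0 S=0 W=3
Cars crossed by step 4: 3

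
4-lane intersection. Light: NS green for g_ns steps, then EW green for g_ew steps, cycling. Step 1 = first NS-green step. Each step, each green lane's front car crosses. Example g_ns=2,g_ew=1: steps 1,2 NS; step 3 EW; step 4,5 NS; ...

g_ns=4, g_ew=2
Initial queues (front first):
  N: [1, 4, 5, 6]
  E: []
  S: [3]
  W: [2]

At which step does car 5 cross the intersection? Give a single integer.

Step 1 [NS]: N:car1-GO,E:wait,S:car3-GO,W:wait | queues: N=3 E=0 S=0 W=1
Step 2 [NS]: N:car4-GO,E:wait,S:empty,W:wait | queues: N=2 E=0 S=0 W=1
Step 3 [NS]: N:car5-GO,E:wait,S:empty,W:wait | queues: N=1 E=0 S=0 W=1
Step 4 [NS]: N:car6-GO,E:wait,S:empty,W:wait | queues: N=0 E=0 S=0 W=1
Step 5 [EW]: N:wait,E:empty,S:wait,W:car2-GO | queues: N=0 E=0 S=0 W=0
Car 5 crosses at step 3

3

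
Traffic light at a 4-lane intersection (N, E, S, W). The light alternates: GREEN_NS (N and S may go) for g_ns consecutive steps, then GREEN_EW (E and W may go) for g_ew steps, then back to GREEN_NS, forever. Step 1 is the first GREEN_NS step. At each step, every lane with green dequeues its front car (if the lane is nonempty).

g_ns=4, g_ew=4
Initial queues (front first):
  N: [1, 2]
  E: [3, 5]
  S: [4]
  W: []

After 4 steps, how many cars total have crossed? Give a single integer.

Step 1 [NS]: N:car1-GO,E:wait,S:car4-GO,W:wait | queues: N=1 E=2 S=0 W=0
Step 2 [NS]: N:car2-GO,E:wait,S:empty,W:wait | queues: N=0 E=2 S=0 W=0
Step 3 [NS]: N:empty,E:wait,S:empty,W:wait | queues: N=0 E=2 S=0 W=0
Step 4 [NS]: N:empty,E:wait,S:empty,W:wait | queues: N=0 E=2 S=0 W=0
Cars crossed by step 4: 3

Answer: 3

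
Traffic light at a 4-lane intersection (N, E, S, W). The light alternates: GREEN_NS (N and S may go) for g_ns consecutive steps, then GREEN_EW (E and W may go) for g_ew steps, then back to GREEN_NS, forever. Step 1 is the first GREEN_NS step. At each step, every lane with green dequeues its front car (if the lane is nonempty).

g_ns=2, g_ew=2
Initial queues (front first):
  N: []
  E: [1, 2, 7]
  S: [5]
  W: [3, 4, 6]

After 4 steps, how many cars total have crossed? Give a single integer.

Step 1 [NS]: N:empty,E:wait,S:car5-GO,W:wait | queues: N=0 E=3 S=0 W=3
Step 2 [NS]: N:empty,E:wait,S:empty,W:wait | queues: N=0 E=3 S=0 W=3
Step 3 [EW]: N:wait,E:car1-GO,S:wait,W:car3-GO | queues: N=0 E=2 S=0 W=2
Step 4 [EW]: N:wait,E:car2-GO,S:wait,W:car4-GO | queues: N=0 E=1 S=0 W=1
Cars crossed by step 4: 5

Answer: 5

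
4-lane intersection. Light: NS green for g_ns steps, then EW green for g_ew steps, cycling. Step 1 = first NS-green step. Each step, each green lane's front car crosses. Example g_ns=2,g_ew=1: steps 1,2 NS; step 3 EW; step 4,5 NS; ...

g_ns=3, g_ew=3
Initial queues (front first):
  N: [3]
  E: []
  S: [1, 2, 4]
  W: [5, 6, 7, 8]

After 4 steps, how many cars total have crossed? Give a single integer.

Answer: 5

Derivation:
Step 1 [NS]: N:car3-GO,E:wait,S:car1-GO,W:wait | queues: N=0 E=0 S=2 W=4
Step 2 [NS]: N:empty,E:wait,S:car2-GO,W:wait | queues: N=0 E=0 S=1 W=4
Step 3 [NS]: N:empty,E:wait,S:car4-GO,W:wait | queues: N=0 E=0 S=0 W=4
Step 4 [EW]: N:wait,E:empty,S:wait,W:car5-GO | queues: N=0 E=0 S=0 W=3
Cars crossed by step 4: 5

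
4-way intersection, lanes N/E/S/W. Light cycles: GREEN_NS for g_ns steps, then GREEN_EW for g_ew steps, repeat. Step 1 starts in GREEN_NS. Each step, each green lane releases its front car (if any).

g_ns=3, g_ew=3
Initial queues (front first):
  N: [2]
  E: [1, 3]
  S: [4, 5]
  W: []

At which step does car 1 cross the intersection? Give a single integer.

Step 1 [NS]: N:car2-GO,E:wait,S:car4-GO,W:wait | queues: N=0 E=2 S=1 W=0
Step 2 [NS]: N:empty,E:wait,S:car5-GO,W:wait | queues: N=0 E=2 S=0 W=0
Step 3 [NS]: N:empty,E:wait,S:empty,W:wait | queues: N=0 E=2 S=0 W=0
Step 4 [EW]: N:wait,E:car1-GO,S:wait,W:empty | queues: N=0 E=1 S=0 W=0
Step 5 [EW]: N:wait,E:car3-GO,S:wait,W:empty | queues: N=0 E=0 S=0 W=0
Car 1 crosses at step 4

4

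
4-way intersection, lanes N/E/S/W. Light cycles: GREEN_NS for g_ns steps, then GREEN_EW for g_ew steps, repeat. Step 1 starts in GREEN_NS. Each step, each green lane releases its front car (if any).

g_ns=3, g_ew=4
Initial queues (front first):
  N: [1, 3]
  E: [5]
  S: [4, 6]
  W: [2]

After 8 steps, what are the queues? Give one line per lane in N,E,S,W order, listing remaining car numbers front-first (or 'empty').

Step 1 [NS]: N:car1-GO,E:wait,S:car4-GO,W:wait | queues: N=1 E=1 S=1 W=1
Step 2 [NS]: N:car3-GO,E:wait,S:car6-GO,W:wait | queues: N=0 E=1 S=0 W=1
Step 3 [NS]: N:empty,E:wait,S:empty,W:wait | queues: N=0 E=1 S=0 W=1
Step 4 [EW]: N:wait,E:car5-GO,S:wait,W:car2-GO | queues: N=0 E=0 S=0 W=0

N: empty
E: empty
S: empty
W: empty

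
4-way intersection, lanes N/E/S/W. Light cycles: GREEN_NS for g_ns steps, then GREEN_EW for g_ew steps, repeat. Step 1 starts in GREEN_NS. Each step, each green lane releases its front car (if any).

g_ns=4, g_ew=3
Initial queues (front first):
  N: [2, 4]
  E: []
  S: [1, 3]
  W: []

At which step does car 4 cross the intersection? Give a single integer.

Step 1 [NS]: N:car2-GO,E:wait,S:car1-GO,W:wait | queues: N=1 E=0 S=1 W=0
Step 2 [NS]: N:car4-GO,E:wait,S:car3-GO,W:wait | queues: N=0 E=0 S=0 W=0
Car 4 crosses at step 2

2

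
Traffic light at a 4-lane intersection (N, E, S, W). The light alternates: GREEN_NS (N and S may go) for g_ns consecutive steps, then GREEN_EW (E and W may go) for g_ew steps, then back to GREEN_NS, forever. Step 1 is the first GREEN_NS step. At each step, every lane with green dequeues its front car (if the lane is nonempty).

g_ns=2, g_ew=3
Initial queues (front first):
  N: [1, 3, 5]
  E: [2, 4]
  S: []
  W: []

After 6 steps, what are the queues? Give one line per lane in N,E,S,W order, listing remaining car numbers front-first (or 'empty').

Step 1 [NS]: N:car1-GO,E:wait,S:empty,W:wait | queues: N=2 E=2 S=0 W=0
Step 2 [NS]: N:car3-GO,E:wait,S:empty,W:wait | queues: N=1 E=2 S=0 W=0
Step 3 [EW]: N:wait,E:car2-GO,S:wait,W:empty | queues: N=1 E=1 S=0 W=0
Step 4 [EW]: N:wait,E:car4-GO,S:wait,W:empty | queues: N=1 E=0 S=0 W=0
Step 5 [EW]: N:wait,E:empty,S:wait,W:empty | queues: N=1 E=0 S=0 W=0
Step 6 [NS]: N:car5-GO,E:wait,S:empty,W:wait | queues: N=0 E=0 S=0 W=0

N: empty
E: empty
S: empty
W: empty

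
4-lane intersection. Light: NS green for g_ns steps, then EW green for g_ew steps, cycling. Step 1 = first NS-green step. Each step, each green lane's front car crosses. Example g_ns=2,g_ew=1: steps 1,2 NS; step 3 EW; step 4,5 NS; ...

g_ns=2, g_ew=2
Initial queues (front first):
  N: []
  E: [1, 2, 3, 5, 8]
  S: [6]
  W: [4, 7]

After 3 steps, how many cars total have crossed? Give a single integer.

Answer: 3

Derivation:
Step 1 [NS]: N:empty,E:wait,S:car6-GO,W:wait | queues: N=0 E=5 S=0 W=2
Step 2 [NS]: N:empty,E:wait,S:empty,W:wait | queues: N=0 E=5 S=0 W=2
Step 3 [EW]: N:wait,E:car1-GO,S:wait,W:car4-GO | queues: N=0 E=4 S=0 W=1
Cars crossed by step 3: 3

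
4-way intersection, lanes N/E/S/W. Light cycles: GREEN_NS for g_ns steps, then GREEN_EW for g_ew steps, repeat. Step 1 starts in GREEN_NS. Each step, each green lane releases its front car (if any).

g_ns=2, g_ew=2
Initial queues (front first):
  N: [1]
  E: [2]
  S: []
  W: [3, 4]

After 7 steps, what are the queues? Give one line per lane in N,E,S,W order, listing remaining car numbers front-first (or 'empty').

Step 1 [NS]: N:car1-GO,E:wait,S:empty,W:wait | queues: N=0 E=1 S=0 W=2
Step 2 [NS]: N:empty,E:wait,S:empty,W:wait | queues: N=0 E=1 S=0 W=2
Step 3 [EW]: N:wait,E:car2-GO,S:wait,W:car3-GO | queues: N=0 E=0 S=0 W=1
Step 4 [EW]: N:wait,E:empty,S:wait,W:car4-GO | queues: N=0 E=0 S=0 W=0

N: empty
E: empty
S: empty
W: empty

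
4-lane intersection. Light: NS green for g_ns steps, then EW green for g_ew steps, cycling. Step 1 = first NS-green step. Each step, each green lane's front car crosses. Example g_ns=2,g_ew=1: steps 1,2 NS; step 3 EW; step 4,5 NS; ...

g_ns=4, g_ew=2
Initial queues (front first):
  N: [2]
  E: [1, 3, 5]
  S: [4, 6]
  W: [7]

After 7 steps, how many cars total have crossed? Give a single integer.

Step 1 [NS]: N:car2-GO,E:wait,S:car4-GO,W:wait | queues: N=0 E=3 S=1 W=1
Step 2 [NS]: N:empty,E:wait,S:car6-GO,W:wait | queues: N=0 E=3 S=0 W=1
Step 3 [NS]: N:empty,E:wait,S:empty,W:wait | queues: N=0 E=3 S=0 W=1
Step 4 [NS]: N:empty,E:wait,S:empty,W:wait | queues: N=0 E=3 S=0 W=1
Step 5 [EW]: N:wait,E:car1-GO,S:wait,W:car7-GO | queues: N=0 E=2 S=0 W=0
Step 6 [EW]: N:wait,E:car3-GO,S:wait,W:empty | queues: N=0 E=1 S=0 W=0
Step 7 [NS]: N:empty,E:wait,S:empty,W:wait | queues: N=0 E=1 S=0 W=0
Cars crossed by step 7: 6

Answer: 6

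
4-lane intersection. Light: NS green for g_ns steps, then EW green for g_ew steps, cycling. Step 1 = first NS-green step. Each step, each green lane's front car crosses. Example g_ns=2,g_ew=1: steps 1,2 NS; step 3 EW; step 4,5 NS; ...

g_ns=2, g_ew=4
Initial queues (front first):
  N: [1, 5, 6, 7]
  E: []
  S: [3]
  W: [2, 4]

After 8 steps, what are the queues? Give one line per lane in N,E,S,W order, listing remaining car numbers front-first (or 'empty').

Step 1 [NS]: N:car1-GO,E:wait,S:car3-GO,W:wait | queues: N=3 E=0 S=0 W=2
Step 2 [NS]: N:car5-GO,E:wait,S:empty,W:wait | queues: N=2 E=0 S=0 W=2
Step 3 [EW]: N:wait,E:empty,S:wait,W:car2-GO | queues: N=2 E=0 S=0 W=1
Step 4 [EW]: N:wait,E:empty,S:wait,W:car4-GO | queues: N=2 E=0 S=0 W=0
Step 5 [EW]: N:wait,E:empty,S:wait,W:empty | queues: N=2 E=0 S=0 W=0
Step 6 [EW]: N:wait,E:empty,S:wait,W:empty | queues: N=2 E=0 S=0 W=0
Step 7 [NS]: N:car6-GO,E:wait,S:empty,W:wait | queues: N=1 E=0 S=0 W=0
Step 8 [NS]: N:car7-GO,E:wait,S:empty,W:wait | queues: N=0 E=0 S=0 W=0

N: empty
E: empty
S: empty
W: empty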